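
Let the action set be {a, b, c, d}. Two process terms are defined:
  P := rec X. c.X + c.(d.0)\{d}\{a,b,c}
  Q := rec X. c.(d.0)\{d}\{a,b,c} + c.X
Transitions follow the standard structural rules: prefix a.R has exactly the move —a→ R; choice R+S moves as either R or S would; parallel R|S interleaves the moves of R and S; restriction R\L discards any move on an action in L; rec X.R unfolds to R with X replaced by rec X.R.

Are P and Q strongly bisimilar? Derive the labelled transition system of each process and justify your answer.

P's transition system — 2 states:
  s0 = rec X. c.X + c.(d.0)\{d}\{a,b,c} | ··c··> s0, ··c··> s1
  s1 = (d.0)\{d}\{a,b,c} | ∅
Q's transition system — 2 states:
  t0 = rec X. c.(d.0)\{d}\{a,b,c} + c.X | ··c··> t0, ··c··> t1
  t1 = (d.0)\{d}\{a,b,c} | ∅
Coarsest stable partition (strong bisimilarity classes):
  B0 = {s0, t0}
  B1 = {s1, t1}
s0 ∈ B0, t0 ∈ B0 → same block

bisimilar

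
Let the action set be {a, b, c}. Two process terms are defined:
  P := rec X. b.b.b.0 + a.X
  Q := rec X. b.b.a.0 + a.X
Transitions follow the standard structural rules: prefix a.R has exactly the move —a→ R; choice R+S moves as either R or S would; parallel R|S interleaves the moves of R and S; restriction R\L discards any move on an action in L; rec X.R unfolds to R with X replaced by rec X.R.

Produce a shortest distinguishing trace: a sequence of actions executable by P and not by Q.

bbb

P's transition system — 4 states:
  m0 = rec X. b.b.b.0 + a.X → —a→ m0, —b→ m1
  m1 = b.b.0 → —b→ m2
  m2 = b.0 → —b→ m3
  m3 = 0 → ∅
Q's transition system — 4 states:
  n0 = rec X. b.b.a.0 + a.X → —a→ n0, —b→ n1
  n1 = b.a.0 → —b→ n2
  n2 = a.0 → —a→ n3
  n3 = 0 → ∅
Executing bbb from P (initial set {m0}):
  after b @ step 1: {m1}
  after b @ step 2: {m2}
  after b @ step 3: {m3}
  ✓ P
Executing bbb from Q (initial set {n0}):
  after b @ step 1: {n1}
  after b @ step 2: {n2}
  after b @ step 3: no successor for Q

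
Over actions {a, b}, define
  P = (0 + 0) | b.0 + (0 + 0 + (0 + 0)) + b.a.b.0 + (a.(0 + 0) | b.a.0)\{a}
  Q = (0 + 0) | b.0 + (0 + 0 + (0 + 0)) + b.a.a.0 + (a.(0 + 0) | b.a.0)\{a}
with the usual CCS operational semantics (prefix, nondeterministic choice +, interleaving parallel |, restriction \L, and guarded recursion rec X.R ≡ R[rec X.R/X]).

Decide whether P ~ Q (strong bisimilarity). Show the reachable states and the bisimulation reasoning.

not bisimilar

LTS(P): 6 reachable states
  u0 = (0 + 0) | b.0 + (0 + 0 + (0 + 0)) + b.a.b.0 + (a.(0 + 0) | b.a.0)\{a} has moves -b-> u1, -b-> u2, -b-> u3
  u1 = (0 + 0) | 0 has moves stopped
  u2 = (a.(0 + 0) | a.0)\{a} has moves stopped
  u3 = a.b.0 has moves -a-> u4
  u4 = b.0 has moves -b-> u5
  u5 = 0 has moves stopped
LTS(Q): 6 reachable states
  v0 = (0 + 0) | b.0 + (0 + 0 + (0 + 0)) + b.a.a.0 + (a.(0 + 0) | b.a.0)\{a} has moves -b-> v1, -b-> v2, -b-> v3
  v1 = (0 + 0) | 0 has moves stopped
  v2 = (a.(0 + 0) | a.0)\{a} has moves stopped
  v3 = a.a.0 has moves -a-> v4
  v4 = a.0 has moves -a-> v5
  v5 = 0 has moves stopped
Bisimilarity quotient blocks:
  B0 = {u0}
  B1 = {u1, u2, u5, v1, v2, v5}
  B2 = {u3}
  B3 = {u4}
  B4 = {v0}
  B5 = {v3}
  B6 = {v4}
u0 ∈ B0, v0 ∈ B4 → different blocks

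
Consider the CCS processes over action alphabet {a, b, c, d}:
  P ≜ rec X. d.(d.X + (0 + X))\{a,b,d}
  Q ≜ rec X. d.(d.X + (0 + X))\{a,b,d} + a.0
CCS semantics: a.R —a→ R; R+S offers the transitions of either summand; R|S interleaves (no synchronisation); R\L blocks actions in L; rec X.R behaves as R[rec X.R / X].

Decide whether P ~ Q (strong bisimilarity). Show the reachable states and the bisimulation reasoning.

P ≁ Q

LTS(P): 2 reachable states
  u0 = rec X. d.(d.X + (0 + X))\{a,b,d} :: =d=> u1
  u1 = (d.(rec X. d.(d.X + (0 + X))\{a,b,d}) + (0 + (rec X. d.(d.X + (0 + X))\{a,b,d})))\{a,b,d} :: ∅
LTS(Q): 3 reachable states
  v0 = rec X. d.(d.X + (0 + X))\{a,b,d} + a.0 :: =a=> v1, =d=> v2
  v1 = 0 :: ∅
  v2 = (d.(rec X. d.(d.X + (0 + X))\{a,b,d} + a.0) + (0 + (rec X. d.(d.X + (0 + X))\{a,b,d} + a.0)))\{a,b,d} :: ∅
Coarsest stable partition (strong bisimilarity classes):
  B0 = {u0}
  B1 = {u1, v1, v2}
  B2 = {v0}
u0 ∈ B0, v0 ∈ B2 → different blocks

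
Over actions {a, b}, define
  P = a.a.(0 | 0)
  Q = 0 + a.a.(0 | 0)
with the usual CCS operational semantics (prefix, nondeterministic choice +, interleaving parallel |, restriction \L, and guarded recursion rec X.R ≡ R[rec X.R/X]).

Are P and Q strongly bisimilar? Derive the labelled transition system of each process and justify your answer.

P ~ Q

LTS(P): 3 reachable states
  m0 = a.a.(0 | 0) has moves -a-> m1
  m1 = a.(0 | 0) has moves -a-> m2
  m2 = 0 | 0 has moves deadlocked
LTS(Q): 3 reachable states
  n0 = 0 + a.a.(0 | 0) has moves -a-> n1
  n1 = a.(0 | 0) has moves -a-> n2
  n2 = 0 | 0 has moves deadlocked
Bisimilarity quotient blocks:
  B0 = {m0, n0}
  B1 = {m1, n1}
  B2 = {m2, n2}
m0 ∈ B0, n0 ∈ B0 → same block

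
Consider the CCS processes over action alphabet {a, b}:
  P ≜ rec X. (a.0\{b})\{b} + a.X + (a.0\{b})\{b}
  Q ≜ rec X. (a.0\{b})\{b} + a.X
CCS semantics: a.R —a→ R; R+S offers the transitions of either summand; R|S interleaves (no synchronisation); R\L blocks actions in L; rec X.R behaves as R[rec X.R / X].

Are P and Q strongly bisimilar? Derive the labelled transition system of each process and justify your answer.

LTS(P): 2 reachable states
  m0 = rec X. (a.0\{b})\{b} + a.X + (a.0\{b})\{b} :: --a--▸ m0, --a--▸ m1
  m1 = 0\{b}\{b} :: stopped
LTS(Q): 2 reachable states
  n0 = rec X. (a.0\{b})\{b} + a.X :: --a--▸ n0, --a--▸ n1
  n1 = 0\{b}\{b} :: stopped
Coarsest stable partition (strong bisimilarity classes):
  B0 = {m0, n0}
  B1 = {m1, n1}
m0 ∈ B0, n0 ∈ B0 → same block

YES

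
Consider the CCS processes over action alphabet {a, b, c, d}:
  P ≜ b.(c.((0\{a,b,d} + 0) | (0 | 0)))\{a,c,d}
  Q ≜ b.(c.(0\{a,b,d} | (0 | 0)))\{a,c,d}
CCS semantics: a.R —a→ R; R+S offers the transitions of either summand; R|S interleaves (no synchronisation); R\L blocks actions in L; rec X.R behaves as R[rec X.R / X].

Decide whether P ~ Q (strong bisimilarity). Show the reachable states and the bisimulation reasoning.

P's transition system — 2 states:
  s0 = b.(c.((0\{a,b,d} + 0) | (0 | 0)))\{a,c,d} :: —b→ s1
  s1 = (c.((0\{a,b,d} + 0) | (0 | 0)))\{a,c,d} :: stopped
Q's transition system — 2 states:
  t0 = b.(c.(0\{a,b,d} | (0 | 0)))\{a,c,d} :: —b→ t1
  t1 = (c.(0\{a,b,d} | (0 | 0)))\{a,c,d} :: stopped
Coarsest stable partition (strong bisimilarity classes):
  B0 = {s0, t0}
  B1 = {s1, t1}
s0 ∈ B0, t0 ∈ B0 → same block

bisimilar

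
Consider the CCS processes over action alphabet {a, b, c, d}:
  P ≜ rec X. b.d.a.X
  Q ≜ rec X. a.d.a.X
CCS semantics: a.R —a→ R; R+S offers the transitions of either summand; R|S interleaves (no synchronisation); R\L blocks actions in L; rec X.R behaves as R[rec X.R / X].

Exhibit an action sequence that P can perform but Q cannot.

b

Reachable graph of P (3 states):
  s0 = rec X. b.d.a.X :: ··b··> s1
  s1 = d.a.(rec X. b.d.a.X) :: ··d··> s2
  s2 = a.(rec X. b.d.a.X) :: ··a··> s0
Reachable graph of Q (3 states):
  t0 = rec X. a.d.a.X :: ··a··> t1
  t1 = d.a.(rec X. a.d.a.X) :: ··d··> t2
  t2 = a.(rec X. a.d.a.X) :: ··a··> t0
Run σ = ⟨b⟩ on P: start {s0}
  [1] b ⇒ {s1}
  — P admits the full trace.
Run σ = ⟨b⟩ on Q: start {t0}
  [1] b ⇒ ∅ (Q stuck)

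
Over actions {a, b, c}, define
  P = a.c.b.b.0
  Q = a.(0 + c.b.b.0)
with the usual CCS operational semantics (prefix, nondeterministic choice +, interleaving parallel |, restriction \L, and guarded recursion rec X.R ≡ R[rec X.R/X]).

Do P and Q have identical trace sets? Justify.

trace-equivalent

LTS(P): 5 reachable states
  u0 = a.c.b.b.0 ⊢ ··a··> u1
  u1 = c.b.b.0 ⊢ ··c··> u2
  u2 = b.b.0 ⊢ ··b··> u3
  u3 = b.0 ⊢ ··b··> u4
  u4 = 0 ⊢ stopped
LTS(Q): 5 reachable states
  v0 = a.(0 + c.b.b.0) ⊢ ··a··> v1
  v1 = 0 + c.b.b.0 ⊢ ··c··> v2
  v2 = b.b.0 ⊢ ··b··> v3
  v3 = b.0 ⊢ ··b··> v4
  v4 = 0 ⊢ stopped
Coarsest stable partition (strong bisimilarity classes):
  B0 = {u0, v0}
  B1 = {u1, v1}
  B2 = {u2, v2}
  B3 = {u3, v3}
  B4 = {u4, v4}
u0 ∈ B0, v0 ∈ B0 → same block
Bisimilar ⇒ trace-equivalent.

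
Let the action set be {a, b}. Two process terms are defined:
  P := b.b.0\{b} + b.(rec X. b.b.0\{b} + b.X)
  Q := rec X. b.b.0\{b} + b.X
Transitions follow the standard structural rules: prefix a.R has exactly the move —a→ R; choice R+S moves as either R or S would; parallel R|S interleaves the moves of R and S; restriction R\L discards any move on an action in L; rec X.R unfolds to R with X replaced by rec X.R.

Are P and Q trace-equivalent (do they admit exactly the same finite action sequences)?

P's transition system — 4 states:
  p0 = b.b.0\{b} + b.(rec X. b.b.0\{b} + b.X) has moves -b-> p1, -b-> p2
  p1 = b.0\{b} has moves -b-> p3
  p2 = rec X. b.b.0\{b} + b.X has moves -b-> p1, -b-> p2
  p3 = 0\{b} has moves ·
Q's transition system — 3 states:
  q0 = rec X. b.b.0\{b} + b.X has moves -b-> q0, -b-> q1
  q1 = b.0\{b} has moves -b-> q2
  q2 = 0\{b} has moves ·
Coarsest stable partition (strong bisimilarity classes):
  B0 = {p0, p2, q0}
  B1 = {p1, q1}
  B2 = {p3, q2}
p0 ∈ B0, q0 ∈ B0 → same block
Bisimilar ⇒ trace-equivalent.

traces(P) = traces(Q)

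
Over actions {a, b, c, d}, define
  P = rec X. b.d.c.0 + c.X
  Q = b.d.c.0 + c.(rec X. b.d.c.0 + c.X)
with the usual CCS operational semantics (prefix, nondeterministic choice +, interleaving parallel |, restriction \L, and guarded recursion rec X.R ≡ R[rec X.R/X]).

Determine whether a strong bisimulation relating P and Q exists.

bisimilar

Reachable graph of P (4 states):
  p0 = rec X. b.d.c.0 + c.X has moves =b=> p1, =c=> p0
  p1 = d.c.0 has moves =d=> p2
  p2 = c.0 has moves =c=> p3
  p3 = 0 has moves ∅
Reachable graph of Q (5 states):
  q0 = b.d.c.0 + c.(rec X. b.d.c.0 + c.X) has moves =b=> q1, =c=> q2
  q1 = d.c.0 has moves =d=> q3
  q2 = rec X. b.d.c.0 + c.X has moves =b=> q1, =c=> q2
  q3 = c.0 has moves =c=> q4
  q4 = 0 has moves ∅
Bisimilarity quotient blocks:
  B0 = {p0, q0, q2}
  B1 = {p1, q1}
  B2 = {p2, q3}
  B3 = {p3, q4}
p0 ∈ B0, q0 ∈ B0 → same block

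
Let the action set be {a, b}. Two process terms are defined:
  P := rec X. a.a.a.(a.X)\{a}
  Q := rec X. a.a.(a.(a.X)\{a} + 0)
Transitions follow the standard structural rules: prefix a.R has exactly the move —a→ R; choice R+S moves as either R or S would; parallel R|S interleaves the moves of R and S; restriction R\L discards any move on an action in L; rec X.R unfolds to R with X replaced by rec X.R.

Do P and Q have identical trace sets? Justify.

trace-equivalent

LTS(P): 4 reachable states
  u0 = rec X. a.a.a.(a.X)\{a} ⊢ --a--▸ u1
  u1 = a.a.(a.(rec X. a.a.a.(a.X)\{a}))\{a} ⊢ --a--▸ u2
  u2 = a.(a.(rec X. a.a.a.(a.X)\{a}))\{a} ⊢ --a--▸ u3
  u3 = (a.(rec X. a.a.a.(a.X)\{a}))\{a} ⊢ ∅
LTS(Q): 4 reachable states
  v0 = rec X. a.a.(a.(a.X)\{a} + 0) ⊢ --a--▸ v1
  v1 = a.(a.(a.(rec X. a.a.(a.(a.X)\{a} + 0)))\{a} + 0) ⊢ --a--▸ v2
  v2 = a.(a.(rec X. a.a.(a.(a.X)\{a} + 0)))\{a} + 0 ⊢ --a--▸ v3
  v3 = (a.(rec X. a.a.(a.(a.X)\{a} + 0)))\{a} ⊢ ∅
Coarsest stable partition (strong bisimilarity classes):
  B0 = {u0, v0}
  B1 = {u1, v1}
  B2 = {u2, v2}
  B3 = {u3, v3}
u0 ∈ B0, v0 ∈ B0 → same block
Bisimilar ⇒ trace-equivalent.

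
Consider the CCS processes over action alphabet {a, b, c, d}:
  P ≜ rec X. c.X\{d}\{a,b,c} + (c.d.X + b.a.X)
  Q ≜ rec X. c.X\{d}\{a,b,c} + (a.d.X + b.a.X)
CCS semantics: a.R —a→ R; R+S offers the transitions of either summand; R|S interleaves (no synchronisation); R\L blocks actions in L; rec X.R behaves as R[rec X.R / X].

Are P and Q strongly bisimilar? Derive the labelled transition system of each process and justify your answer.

not bisimilar

Reachable graph of P (4 states):
  m0 = rec X. c.X\{d}\{a,b,c} + (c.d.X + b.a.X) has moves =b=> m1, =c=> m2, =c=> m3
  m1 = a.(rec X. c.X\{d}\{a,b,c} + (c.d.X + b.a.X)) has moves =a=> m0
  m2 = (rec X. c.X\{d}\{a,b,c} + (c.d.X + b.a.X))\{d}\{a,b,c} has moves ∅
  m3 = d.(rec X. c.X\{d}\{a,b,c} + (c.d.X + b.a.X)) has moves =d=> m0
Reachable graph of Q (4 states):
  n0 = rec X. c.X\{d}\{a,b,c} + (a.d.X + b.a.X) has moves =a=> n1, =b=> n2, =c=> n3
  n1 = d.(rec X. c.X\{d}\{a,b,c} + (a.d.X + b.a.X)) has moves =d=> n0
  n2 = a.(rec X. c.X\{d}\{a,b,c} + (a.d.X + b.a.X)) has moves =a=> n0
  n3 = (rec X. c.X\{d}\{a,b,c} + (a.d.X + b.a.X))\{d}\{a,b,c} has moves ∅
Bisimilarity quotient blocks:
  B0 = {m0}
  B1 = {m2, n3}
  B2 = {m1}
  B3 = {m3}
  B4 = {n0}
  B5 = {n1}
  B6 = {n2}
m0 ∈ B0, n0 ∈ B4 → different blocks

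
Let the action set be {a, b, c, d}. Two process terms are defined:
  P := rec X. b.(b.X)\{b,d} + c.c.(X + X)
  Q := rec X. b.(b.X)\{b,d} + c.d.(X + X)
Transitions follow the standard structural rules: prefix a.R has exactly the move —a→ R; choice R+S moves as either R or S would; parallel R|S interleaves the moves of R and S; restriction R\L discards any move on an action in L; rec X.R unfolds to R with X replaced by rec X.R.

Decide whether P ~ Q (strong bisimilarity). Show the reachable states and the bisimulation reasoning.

NO

LTS(P): 4 reachable states
  u0 = rec X. b.(b.X)\{b,d} + c.c.(X + X) ⊢ --b--▸ u1, --c--▸ u2
  u1 = (b.(rec X. b.(b.X)\{b,d} + c.c.(X + X)))\{b,d} ⊢ ·
  u2 = c.((rec X. b.(b.X)\{b,d} + c.c.(X + X)) + (rec X. b.(b.X)\{b,d} + c.c.(X + X))) ⊢ --c--▸ u3
  u3 = (rec X. b.(b.X)\{b,d} + c.c.(X + X)) + (rec X. b.(b.X)\{b,d} + c.c.(X + X)) ⊢ --b--▸ u1, --c--▸ u2
LTS(Q): 4 reachable states
  v0 = rec X. b.(b.X)\{b,d} + c.d.(X + X) ⊢ --b--▸ v1, --c--▸ v2
  v1 = (b.(rec X. b.(b.X)\{b,d} + c.d.(X + X)))\{b,d} ⊢ ·
  v2 = d.((rec X. b.(b.X)\{b,d} + c.d.(X + X)) + (rec X. b.(b.X)\{b,d} + c.d.(X + X))) ⊢ --d--▸ v3
  v3 = (rec X. b.(b.X)\{b,d} + c.d.(X + X)) + (rec X. b.(b.X)\{b,d} + c.d.(X + X)) ⊢ --b--▸ v1, --c--▸ v2
Coarsest stable partition (strong bisimilarity classes):
  B0 = {u0, u3}
  B1 = {u1, v1}
  B2 = {u2}
  B3 = {v0, v3}
  B4 = {v2}
u0 ∈ B0, v0 ∈ B3 → different blocks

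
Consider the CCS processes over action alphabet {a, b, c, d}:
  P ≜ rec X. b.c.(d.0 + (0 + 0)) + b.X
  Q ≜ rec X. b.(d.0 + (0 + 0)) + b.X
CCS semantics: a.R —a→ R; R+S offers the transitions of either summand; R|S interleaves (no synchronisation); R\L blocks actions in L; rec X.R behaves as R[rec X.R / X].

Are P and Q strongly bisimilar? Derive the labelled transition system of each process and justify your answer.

LTS(P): 4 reachable states
  s0 = rec X. b.c.(d.0 + (0 + 0)) + b.X | --b--▸ s0, --b--▸ s1
  s1 = c.(d.0 + (0 + 0)) | --c--▸ s2
  s2 = d.0 + (0 + 0) | --d--▸ s3
  s3 = 0 | (no moves)
LTS(Q): 3 reachable states
  t0 = rec X. b.(d.0 + (0 + 0)) + b.X | --b--▸ t0, --b--▸ t1
  t1 = d.0 + (0 + 0) | --d--▸ t2
  t2 = 0 | (no moves)
Coarsest stable partition (strong bisimilarity classes):
  B0 = {s0}
  B1 = {s1}
  B2 = {s2, t1}
  B3 = {s3, t2}
  B4 = {t0}
s0 ∈ B0, t0 ∈ B4 → different blocks

P ≁ Q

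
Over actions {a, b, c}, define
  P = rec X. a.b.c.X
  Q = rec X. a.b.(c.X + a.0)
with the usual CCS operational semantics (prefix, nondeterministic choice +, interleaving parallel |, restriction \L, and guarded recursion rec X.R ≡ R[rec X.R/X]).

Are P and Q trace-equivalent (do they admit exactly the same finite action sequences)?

Reachable graph of P (3 states):
  s0 = rec X. a.b.c.X has moves —a→ s1
  s1 = b.c.(rec X. a.b.c.X) has moves —b→ s2
  s2 = c.(rec X. a.b.c.X) has moves —c→ s0
Reachable graph of Q (4 states):
  t0 = rec X. a.b.(c.X + a.0) has moves —a→ t1
  t1 = b.(c.(rec X. a.b.(c.X + a.0)) + a.0) has moves —b→ t2
  t2 = c.(rec X. a.b.(c.X + a.0)) + a.0 has moves —a→ t3, —c→ t0
  t3 = 0 has moves ·
Executing aba from Q (initial set {t0}):
  [1] a ⇒ {t1}
  [2] b ⇒ {t2}
  [3] a ⇒ {t3}
  ✓ Q
Executing aba from P (initial set {s0}):
  [1] a ⇒ {s1}
  [2] b ⇒ {s2}
  [3] a ⇒ ∅ (P stuck)

trace-distinct — witness ⟨aba⟩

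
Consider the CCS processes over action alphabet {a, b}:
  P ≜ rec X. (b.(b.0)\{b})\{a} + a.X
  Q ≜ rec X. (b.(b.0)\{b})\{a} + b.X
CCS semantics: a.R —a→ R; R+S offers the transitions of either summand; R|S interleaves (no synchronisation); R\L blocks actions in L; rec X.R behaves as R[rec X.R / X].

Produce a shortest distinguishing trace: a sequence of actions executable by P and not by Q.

Reachable graph of P (2 states):
  m0 = rec X. (b.(b.0)\{b})\{a} + a.X → -a-> m0, -b-> m1
  m1 = (b.0)\{b}\{a} → (no moves)
Reachable graph of Q (2 states):
  n0 = rec X. (b.(b.0)\{b})\{a} + b.X → -b-> n0, -b-> n1
  n1 = (b.0)\{b}\{a} → (no moves)
Trace ⟨a⟩ through P, begin at {m0}:
  step 1 (a): {m0}
  ✓ P
Trace ⟨a⟩ through Q, begin at {n0}:
  step 1 (a): no successor for Q

a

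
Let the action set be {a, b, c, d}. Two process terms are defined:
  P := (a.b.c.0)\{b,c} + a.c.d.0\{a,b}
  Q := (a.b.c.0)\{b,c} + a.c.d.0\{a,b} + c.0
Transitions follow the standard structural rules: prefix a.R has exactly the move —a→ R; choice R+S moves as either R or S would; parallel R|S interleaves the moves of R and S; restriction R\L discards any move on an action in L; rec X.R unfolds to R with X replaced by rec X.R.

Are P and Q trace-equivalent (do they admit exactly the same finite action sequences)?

traces(P) ≠ traces(Q) — witness ⟨c⟩

Reachable graph of P (5 states):
  s0 = (a.b.c.0)\{b,c} + a.c.d.0\{a,b} | —a→ s1, —a→ s2
  s1 = (b.c.0)\{b,c} | deadlocked
  s2 = c.d.0\{a,b} | —c→ s3
  s3 = d.0\{a,b} | —d→ s4
  s4 = 0\{a,b} | deadlocked
Reachable graph of Q (6 states):
  t0 = (a.b.c.0)\{b,c} + a.c.d.0\{a,b} + c.0 | —a→ t1, —a→ t2, —c→ t3
  t1 = (b.c.0)\{b,c} | deadlocked
  t2 = c.d.0\{a,b} | —c→ t4
  t3 = 0 | deadlocked
  t4 = d.0\{a,b} | —d→ t5
  t5 = 0\{a,b} | deadlocked
Executing c from Q (initial set {t0}):
  after c @ step 1: {t3}
  — Q admits the full trace.
Executing c from P (initial set {s0}):
  after c @ step 1: ∅  — P cannot continue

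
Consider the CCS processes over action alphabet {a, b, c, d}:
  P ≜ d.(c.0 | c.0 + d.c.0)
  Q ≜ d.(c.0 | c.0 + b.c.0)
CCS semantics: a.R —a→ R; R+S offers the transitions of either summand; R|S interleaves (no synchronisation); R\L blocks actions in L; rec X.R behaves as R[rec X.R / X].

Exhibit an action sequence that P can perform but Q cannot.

LTS(P): 7 reachable states
  m0 = d.(c.0 | c.0 + d.c.0) | --d--▸ m1
  m1 = c.0 | c.0 + d.c.0 | --c--▸ m2, --c--▸ m3, --d--▸ m4
  m2 = 0 | c.0 | --c--▸ m5
  m3 = c.0 | 0 | --c--▸ m5
  m4 = c.0 | --c--▸ m6
  m5 = 0 | 0 | (no moves)
  m6 = 0 | (no moves)
LTS(Q): 7 reachable states
  n0 = d.(c.0 | c.0 + b.c.0) | --d--▸ n1
  n1 = c.0 | c.0 + b.c.0 | --b--▸ n2, --c--▸ n3, --c--▸ n4
  n2 = c.0 | --c--▸ n5
  n3 = 0 | c.0 | --c--▸ n6
  n4 = c.0 | 0 | --c--▸ n6
  n5 = 0 | (no moves)
  n6 = 0 | 0 | (no moves)
Executing dd from P (initial set {m0}):
  step 1 (d): {m1}
  step 2 (d): {m4}
  P completes σ.
Executing dd from Q (initial set {n0}):
  step 1 (d): {n1}
  step 2 (d): ∅ (Q stuck)

dd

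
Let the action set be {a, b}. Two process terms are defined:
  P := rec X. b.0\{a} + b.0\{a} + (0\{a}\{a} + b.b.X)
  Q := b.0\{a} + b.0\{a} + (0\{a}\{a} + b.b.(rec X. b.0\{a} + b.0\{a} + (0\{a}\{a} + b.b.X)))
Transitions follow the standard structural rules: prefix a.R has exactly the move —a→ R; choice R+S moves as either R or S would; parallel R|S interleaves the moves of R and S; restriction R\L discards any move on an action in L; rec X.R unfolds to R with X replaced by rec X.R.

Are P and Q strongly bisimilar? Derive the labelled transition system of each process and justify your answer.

P's transition system — 3 states:
  s0 = rec X. b.0\{a} + b.0\{a} + (0\{a}\{a} + b.b.X) ⊢ —b→ s1, —b→ s2
  s1 = 0\{a} ⊢ deadlocked
  s2 = b.(rec X. b.0\{a} + b.0\{a} + (0\{a}\{a} + b.b.X)) ⊢ —b→ s0
Q's transition system — 4 states:
  t0 = b.0\{a} + b.0\{a} + (0\{a}\{a} + b.b.(rec X. b.0\{a} + b.0\{a} + (0\{a}\{a} + b.b.X))) ⊢ —b→ t1, —b→ t2
  t1 = 0\{a} ⊢ deadlocked
  t2 = b.(rec X. b.0\{a} + b.0\{a} + (0\{a}\{a} + b.b.X)) ⊢ —b→ t3
  t3 = rec X. b.0\{a} + b.0\{a} + (0\{a}\{a} + b.b.X) ⊢ —b→ t1, —b→ t2
Partition-refinement fixed point:
  B0 = {s0, t0, t3}
  B1 = {s1, t1}
  B2 = {s2, t2}
s0 ∈ B0, t0 ∈ B0 → same block

P ~ Q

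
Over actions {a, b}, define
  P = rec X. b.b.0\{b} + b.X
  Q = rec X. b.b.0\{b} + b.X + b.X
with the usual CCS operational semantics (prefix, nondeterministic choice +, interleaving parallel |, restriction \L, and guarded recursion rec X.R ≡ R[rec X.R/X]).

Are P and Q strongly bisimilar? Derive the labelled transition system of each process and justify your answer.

Reachable graph of P (3 states):
  u0 = rec X. b.b.0\{b} + b.X has moves --b--▸ u0, --b--▸ u1
  u1 = b.0\{b} has moves --b--▸ u2
  u2 = 0\{b} has moves (no moves)
Reachable graph of Q (3 states):
  v0 = rec X. b.b.0\{b} + b.X + b.X has moves --b--▸ v0, --b--▸ v1
  v1 = b.0\{b} has moves --b--▸ v2
  v2 = 0\{b} has moves (no moves)
Bisimilarity quotient blocks:
  B0 = {u0, v0}
  B1 = {u1, v1}
  B2 = {u2, v2}
u0 ∈ B0, v0 ∈ B0 → same block

bisimilar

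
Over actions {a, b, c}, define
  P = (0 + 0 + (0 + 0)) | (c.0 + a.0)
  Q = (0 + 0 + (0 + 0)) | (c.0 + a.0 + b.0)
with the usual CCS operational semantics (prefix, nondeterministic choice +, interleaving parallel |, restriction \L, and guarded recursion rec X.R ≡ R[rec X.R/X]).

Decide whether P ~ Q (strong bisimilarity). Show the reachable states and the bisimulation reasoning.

LTS(P): 2 reachable states
  m0 = (0 + 0 + (0 + 0)) | (c.0 + a.0) ⊢ =a=> m1, =c=> m1
  m1 = (0 + 0 + (0 + 0)) | 0 ⊢ ∅
LTS(Q): 2 reachable states
  n0 = (0 + 0 + (0 + 0)) | (c.0 + a.0 + b.0) ⊢ =a=> n1, =b=> n1, =c=> n1
  n1 = (0 + 0 + (0 + 0)) | 0 ⊢ ∅
Coarsest stable partition (strong bisimilarity classes):
  B0 = {m0}
  B1 = {m1, n1}
  B2 = {n0}
m0 ∈ B0, n0 ∈ B2 → different blocks

NO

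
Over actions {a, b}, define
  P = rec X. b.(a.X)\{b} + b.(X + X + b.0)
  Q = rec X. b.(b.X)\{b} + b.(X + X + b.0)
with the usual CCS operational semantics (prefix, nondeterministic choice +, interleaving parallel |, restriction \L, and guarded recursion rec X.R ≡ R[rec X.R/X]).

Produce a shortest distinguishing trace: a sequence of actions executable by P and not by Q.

Reachable graph of P (5 states):
  u0 = rec X. b.(a.X)\{b} + b.(X + X + b.0) → -b-> u1, -b-> u2
  u1 = (a.(rec X. b.(a.X)\{b} + b.(X + X + b.0)))\{b} → -a-> u3
  u2 = (rec X. b.(a.X)\{b} + b.(X + X + b.0)) + (rec X. b.(a.X)\{b} + b.(X + X + b.0)) + b.0 → -b-> u1, -b-> u2, -b-> u4
  u3 = (rec X. b.(a.X)\{b} + b.(X + X + b.0))\{b} → ∅
  u4 = 0 → ∅
Reachable graph of Q (4 states):
  v0 = rec X. b.(b.X)\{b} + b.(X + X + b.0) → -b-> v1, -b-> v2
  v1 = (b.(rec X. b.(b.X)\{b} + b.(X + X + b.0)))\{b} → ∅
  v2 = (rec X. b.(b.X)\{b} + b.(X + X + b.0)) + (rec X. b.(b.X)\{b} + b.(X + X + b.0)) + b.0 → -b-> v1, -b-> v2, -b-> v3
  v3 = 0 → ∅
Trace ⟨ba⟩ through P, begin at {u0}:
  [1] b ⇒ {u1, u2}
  [2] a ⇒ {u3}
  ✓ P
Trace ⟨ba⟩ through Q, begin at {v0}:
  [1] b ⇒ {v1, v2}
  [2] a ⇒ no successor for Q

ba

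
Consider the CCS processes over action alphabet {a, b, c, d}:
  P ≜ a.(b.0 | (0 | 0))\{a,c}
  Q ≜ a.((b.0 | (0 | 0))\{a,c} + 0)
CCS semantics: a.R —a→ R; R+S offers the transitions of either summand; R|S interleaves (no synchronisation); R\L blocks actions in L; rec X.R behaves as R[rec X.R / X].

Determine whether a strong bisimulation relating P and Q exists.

Reachable graph of P (3 states):
  p0 = a.(b.0 | (0 | 0))\{a,c} ⊢ ··a··> p1
  p1 = (b.0 | (0 | 0))\{a,c} ⊢ ··b··> p2
  p2 = (0 | (0 | 0))\{a,c} ⊢ ·
Reachable graph of Q (3 states):
  q0 = a.((b.0 | (0 | 0))\{a,c} + 0) ⊢ ··a··> q1
  q1 = (b.0 | (0 | 0))\{a,c} + 0 ⊢ ··b··> q2
  q2 = (0 | (0 | 0))\{a,c} ⊢ ·
Bisimilarity quotient blocks:
  B0 = {p0, q0}
  B1 = {p1, q1}
  B2 = {p2, q2}
p0 ∈ B0, q0 ∈ B0 → same block

bisimilar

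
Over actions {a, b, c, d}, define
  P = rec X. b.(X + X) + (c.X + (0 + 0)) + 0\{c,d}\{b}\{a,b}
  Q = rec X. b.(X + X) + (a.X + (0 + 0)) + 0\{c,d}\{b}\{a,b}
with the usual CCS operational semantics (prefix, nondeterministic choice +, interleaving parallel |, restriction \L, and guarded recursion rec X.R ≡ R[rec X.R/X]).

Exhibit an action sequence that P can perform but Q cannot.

LTS(P): 2 reachable states
  s0 = rec X. b.(X + X) + (c.X + (0 + 0)) + 0\{c,d}\{b}\{a,b} :: -b-> s1, -c-> s0
  s1 = (rec X. b.(X + X) + (c.X + (0 + 0)) + 0\{c,d}\{b}\{a,b}) + (rec X. b.(X + X) + (c.X + (0 + 0)) + 0\{c,d}\{b}\{a,b}) :: -b-> s1, -c-> s0
LTS(Q): 2 reachable states
  t0 = rec X. b.(X + X) + (a.X + (0 + 0)) + 0\{c,d}\{b}\{a,b} :: -a-> t0, -b-> t1
  t1 = (rec X. b.(X + X) + (a.X + (0 + 0)) + 0\{c,d}\{b}\{a,b}) + (rec X. b.(X + X) + (a.X + (0 + 0)) + 0\{c,d}\{b}\{a,b}) :: -a-> t0, -b-> t1
Run σ = ⟨c⟩ on P: start {s0}
  [1] c ⇒ {s0}
  ✓ P
Run σ = ⟨c⟩ on Q: start {t0}
  [1] c ⇒ ∅ (Q stuck)

c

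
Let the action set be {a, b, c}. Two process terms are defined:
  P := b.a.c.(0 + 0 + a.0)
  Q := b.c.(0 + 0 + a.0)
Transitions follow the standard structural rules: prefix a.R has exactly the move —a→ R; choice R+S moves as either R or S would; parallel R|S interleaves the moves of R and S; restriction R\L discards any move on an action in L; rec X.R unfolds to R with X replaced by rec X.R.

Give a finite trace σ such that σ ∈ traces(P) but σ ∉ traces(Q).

LTS(P): 5 reachable states
  s0 = b.a.c.(0 + 0 + a.0) has moves —b→ s1
  s1 = a.c.(0 + 0 + a.0) has moves —a→ s2
  s2 = c.(0 + 0 + a.0) has moves —c→ s3
  s3 = 0 + 0 + a.0 has moves —a→ s4
  s4 = 0 has moves deadlocked
LTS(Q): 4 reachable states
  t0 = b.c.(0 + 0 + a.0) has moves —b→ t1
  t1 = c.(0 + 0 + a.0) has moves —c→ t2
  t2 = 0 + 0 + a.0 has moves —a→ t3
  t3 = 0 has moves deadlocked
Trace ⟨ba⟩ through P, begin at {s0}:
  [1] b ⇒ {s1}
  [2] a ⇒ {s2}
  P completes σ.
Trace ⟨ba⟩ through Q, begin at {t0}:
  [1] b ⇒ {t1}
  [2] a ⇒ no successor for Q

ba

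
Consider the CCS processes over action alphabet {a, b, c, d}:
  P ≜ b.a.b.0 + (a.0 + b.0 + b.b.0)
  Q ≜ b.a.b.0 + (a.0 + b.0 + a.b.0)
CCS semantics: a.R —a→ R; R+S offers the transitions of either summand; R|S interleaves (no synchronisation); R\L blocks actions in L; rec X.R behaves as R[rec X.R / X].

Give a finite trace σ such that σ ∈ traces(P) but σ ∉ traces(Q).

bb

P's transition system — 4 states:
  s0 = b.a.b.0 + (a.0 + b.0 + b.b.0) :: -a-> s1, -b-> s1, -b-> s2, -b-> s3
  s1 = 0 :: ∅
  s2 = a.b.0 :: -a-> s3
  s3 = b.0 :: -b-> s1
Q's transition system — 4 states:
  t0 = b.a.b.0 + (a.0 + b.0 + a.b.0) :: -a-> t1, -a-> t2, -b-> t1, -b-> t3
  t1 = 0 :: ∅
  t2 = b.0 :: -b-> t1
  t3 = a.b.0 :: -a-> t2
Executing bb from P (initial set {s0}):
  [1] b ⇒ {s1, s2, s3}
  [2] b ⇒ {s1}
  — P admits the full trace.
Executing bb from Q (initial set {t0}):
  [1] b ⇒ {t1, t3}
  [2] b ⇒ ∅ (Q stuck)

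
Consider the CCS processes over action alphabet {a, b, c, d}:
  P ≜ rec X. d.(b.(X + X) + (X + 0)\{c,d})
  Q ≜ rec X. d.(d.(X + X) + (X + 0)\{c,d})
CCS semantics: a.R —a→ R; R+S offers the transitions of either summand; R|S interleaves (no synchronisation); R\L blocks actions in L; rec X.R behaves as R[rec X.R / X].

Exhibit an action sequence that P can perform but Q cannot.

P's transition system — 3 states:
  m0 = rec X. d.(b.(X + X) + (X + 0)\{c,d}) :: -d-> m1
  m1 = b.((rec X. d.(b.(X + X) + (X + 0)\{c,d})) + (rec X. d.(b.(X + X) + (X + 0)\{c,d}))) + ((rec X. d.(b.(X + X) + (X + 0)\{c,d})) + 0)\{c,d} :: -b-> m2
  m2 = (rec X. d.(b.(X + X) + (X + 0)\{c,d})) + (rec X. d.(b.(X + X) + (X + 0)\{c,d})) :: -d-> m1
Q's transition system — 3 states:
  n0 = rec X. d.(d.(X + X) + (X + 0)\{c,d}) :: -d-> n1
  n1 = d.((rec X. d.(d.(X + X) + (X + 0)\{c,d})) + (rec X. d.(d.(X + X) + (X + 0)\{c,d}))) + ((rec X. d.(d.(X + X) + (X + 0)\{c,d})) + 0)\{c,d} :: -d-> n2
  n2 = (rec X. d.(d.(X + X) + (X + 0)\{c,d})) + (rec X. d.(d.(X + X) + (X + 0)\{c,d})) :: -d-> n1
Executing db from P (initial set {m0}):
  after d @ step 1: {m1}
  after b @ step 2: {m2}
  P completes σ.
Executing db from Q (initial set {n0}):
  after d @ step 1: {n1}
  after b @ step 2: ∅  — Q cannot continue

db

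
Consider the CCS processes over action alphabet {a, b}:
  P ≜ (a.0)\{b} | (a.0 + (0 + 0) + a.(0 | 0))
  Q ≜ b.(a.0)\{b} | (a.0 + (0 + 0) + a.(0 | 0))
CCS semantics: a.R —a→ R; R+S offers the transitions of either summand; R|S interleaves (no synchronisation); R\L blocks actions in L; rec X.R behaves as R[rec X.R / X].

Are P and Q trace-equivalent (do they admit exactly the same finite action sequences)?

P's transition system — 6 states:
  p0 = (a.0)\{b} | (a.0 + (0 + 0) + a.(0 | 0)) ⊢ -a-> p1, -a-> p2, -a-> p3
  p1 = (a.0)\{b} | (0 | 0) ⊢ -a-> p4
  p2 = (a.0)\{b} | 0 ⊢ -a-> p5
  p3 = 0\{b} | (a.0 + (0 + 0) + a.(0 | 0)) ⊢ -a-> p4, -a-> p5
  p4 = 0\{b} | (0 | 0) ⊢ deadlocked
  p5 = 0\{b} | 0 ⊢ deadlocked
Q's transition system — 9 states:
  q0 = b.(a.0)\{b} | (a.0 + (0 + 0) + a.(0 | 0)) ⊢ -a-> q1, -a-> q2, -b-> q3
  q1 = b.(a.0)\{b} | (0 | 0) ⊢ -b-> q4
  q2 = b.(a.0)\{b} | 0 ⊢ -b-> q5
  q3 = (a.0)\{b} | (a.0 + (0 + 0) + a.(0 | 0)) ⊢ -a-> q4, -a-> q5, -a-> q6
  q4 = (a.0)\{b} | (0 | 0) ⊢ -a-> q7
  q5 = (a.0)\{b} | 0 ⊢ -a-> q8
  q6 = 0\{b} | (a.0 + (0 + 0) + a.(0 | 0)) ⊢ -a-> q7, -a-> q8
  q7 = 0\{b} | (0 | 0) ⊢ deadlocked
  q8 = 0\{b} | 0 ⊢ deadlocked
Executing aa from P (initial set {p0}):
  after a @ step 1: {p1, p2, p3}
  after a @ step 2: {p4, p5}
  P completes σ.
Executing aa from Q (initial set {q0}):
  after a @ step 1: {q1, q2}
  after a @ step 2: ∅  — Q cannot continue

traces(P) ≠ traces(Q) — witness ⟨aa⟩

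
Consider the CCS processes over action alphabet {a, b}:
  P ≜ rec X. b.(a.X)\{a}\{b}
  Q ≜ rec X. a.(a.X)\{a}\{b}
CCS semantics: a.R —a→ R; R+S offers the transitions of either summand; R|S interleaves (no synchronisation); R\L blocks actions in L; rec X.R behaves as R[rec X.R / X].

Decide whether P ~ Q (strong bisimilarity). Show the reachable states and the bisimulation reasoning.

P's transition system — 2 states:
  m0 = rec X. b.(a.X)\{a}\{b} | —b→ m1
  m1 = (a.(rec X. b.(a.X)\{a}\{b}))\{a}\{b} | ∅
Q's transition system — 2 states:
  n0 = rec X. a.(a.X)\{a}\{b} | —a→ n1
  n1 = (a.(rec X. a.(a.X)\{a}\{b}))\{a}\{b} | ∅
Partition-refinement fixed point:
  B0 = {m0}
  B1 = {m1, n1}
  B2 = {n0}
m0 ∈ B0, n0 ∈ B2 → different blocks

NO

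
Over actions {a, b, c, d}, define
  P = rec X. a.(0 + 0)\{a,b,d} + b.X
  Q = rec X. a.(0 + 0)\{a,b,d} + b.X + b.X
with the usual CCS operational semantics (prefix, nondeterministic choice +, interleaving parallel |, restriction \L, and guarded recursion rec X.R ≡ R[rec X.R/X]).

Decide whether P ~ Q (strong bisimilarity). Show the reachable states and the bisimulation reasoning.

YES

LTS(P): 2 reachable states
  p0 = rec X. a.(0 + 0)\{a,b,d} + b.X → ··a··> p1, ··b··> p0
  p1 = (0 + 0)\{a,b,d} → stopped
LTS(Q): 2 reachable states
  q0 = rec X. a.(0 + 0)\{a,b,d} + b.X + b.X → ··a··> q1, ··b··> q0
  q1 = (0 + 0)\{a,b,d} → stopped
Coarsest stable partition (strong bisimilarity classes):
  B0 = {p0, q0}
  B1 = {p1, q1}
p0 ∈ B0, q0 ∈ B0 → same block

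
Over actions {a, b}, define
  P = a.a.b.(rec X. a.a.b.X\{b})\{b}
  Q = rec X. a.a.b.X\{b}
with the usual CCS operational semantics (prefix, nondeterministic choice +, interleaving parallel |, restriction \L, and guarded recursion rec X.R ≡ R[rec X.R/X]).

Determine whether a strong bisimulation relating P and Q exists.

P's transition system — 6 states:
  u0 = a.a.b.(rec X. a.a.b.X\{b})\{b} has moves -a-> u1
  u1 = a.b.(rec X. a.a.b.X\{b})\{b} has moves -a-> u2
  u2 = b.(rec X. a.a.b.X\{b})\{b} has moves -b-> u3
  u3 = (rec X. a.a.b.X\{b})\{b} has moves -a-> u4
  u4 = (a.b.(rec X. a.a.b.X\{b})\{b})\{b} has moves -a-> u5
  u5 = (b.(rec X. a.a.b.X\{b})\{b})\{b} has moves (no moves)
Q's transition system — 6 states:
  v0 = rec X. a.a.b.X\{b} has moves -a-> v1
  v1 = a.b.(rec X. a.a.b.X\{b})\{b} has moves -a-> v2
  v2 = b.(rec X. a.a.b.X\{b})\{b} has moves -b-> v3
  v3 = (rec X. a.a.b.X\{b})\{b} has moves -a-> v4
  v4 = (a.b.(rec X. a.a.b.X\{b})\{b})\{b} has moves -a-> v5
  v5 = (b.(rec X. a.a.b.X\{b})\{b})\{b} has moves (no moves)
Partition-refinement fixed point:
  B0 = {u0, v0}
  B1 = {u1, v1}
  B2 = {u2, v2}
  B3 = {u3, v3}
  B4 = {u4, v4}
  B5 = {u5, v5}
u0 ∈ B0, v0 ∈ B0 → same block

P ~ Q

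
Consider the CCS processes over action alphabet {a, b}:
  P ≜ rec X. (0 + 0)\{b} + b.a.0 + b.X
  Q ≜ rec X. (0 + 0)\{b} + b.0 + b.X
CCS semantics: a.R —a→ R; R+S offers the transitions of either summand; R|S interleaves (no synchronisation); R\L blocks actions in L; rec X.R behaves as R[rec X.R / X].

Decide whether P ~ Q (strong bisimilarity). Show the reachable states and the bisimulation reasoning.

LTS(P): 3 reachable states
  u0 = rec X. (0 + 0)\{b} + b.a.0 + b.X :: ··b··> u0, ··b··> u1
  u1 = a.0 :: ··a··> u2
  u2 = 0 :: deadlocked
LTS(Q): 2 reachable states
  v0 = rec X. (0 + 0)\{b} + b.0 + b.X :: ··b··> v0, ··b··> v1
  v1 = 0 :: deadlocked
Bisimilarity quotient blocks:
  B0 = {u0}
  B1 = {u1}
  B2 = {u2, v1}
  B3 = {v0}
u0 ∈ B0, v0 ∈ B3 → different blocks

P ≁ Q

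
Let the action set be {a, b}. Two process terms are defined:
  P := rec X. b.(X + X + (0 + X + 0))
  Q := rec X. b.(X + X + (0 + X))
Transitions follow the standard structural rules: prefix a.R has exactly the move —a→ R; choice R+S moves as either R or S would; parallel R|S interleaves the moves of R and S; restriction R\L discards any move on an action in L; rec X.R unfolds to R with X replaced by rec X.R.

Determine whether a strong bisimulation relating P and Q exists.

P's transition system — 2 states:
  m0 = rec X. b.(X + X + (0 + X + 0)) :: -b-> m1
  m1 = (rec X. b.(X + X + (0 + X + 0))) + (rec X. b.(X + X + (0 + X + 0))) + (0 + (rec X. b.(X + X + (0 + X + 0))) + 0) :: -b-> m1
Q's transition system — 2 states:
  n0 = rec X. b.(X + X + (0 + X)) :: -b-> n1
  n1 = (rec X. b.(X + X + (0 + X))) + (rec X. b.(X + X + (0 + X))) + (0 + (rec X. b.(X + X + (0 + X)))) :: -b-> n1
Partition-refinement fixed point:
  B0 = {m0, m1, n0, n1}
m0 ∈ B0, n0 ∈ B0 → same block

P ~ Q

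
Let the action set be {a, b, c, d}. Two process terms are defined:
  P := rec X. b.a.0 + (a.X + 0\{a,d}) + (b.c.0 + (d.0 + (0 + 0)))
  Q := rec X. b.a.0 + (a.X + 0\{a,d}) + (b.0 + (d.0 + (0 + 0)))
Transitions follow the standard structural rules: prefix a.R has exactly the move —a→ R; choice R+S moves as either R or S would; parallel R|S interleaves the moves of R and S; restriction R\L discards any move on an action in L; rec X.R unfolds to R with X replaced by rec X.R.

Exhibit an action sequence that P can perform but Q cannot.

bc

LTS(P): 4 reachable states
  s0 = rec X. b.a.0 + (a.X + 0\{a,d}) + (b.c.0 + (d.0 + (0 + 0))) has moves --a--▸ s0, --b--▸ s1, --b--▸ s2, --d--▸ s3
  s1 = a.0 has moves --a--▸ s3
  s2 = c.0 has moves --c--▸ s3
  s3 = 0 has moves stopped
LTS(Q): 3 reachable states
  t0 = rec X. b.a.0 + (a.X + 0\{a,d}) + (b.0 + (d.0 + (0 + 0))) has moves --a--▸ t0, --b--▸ t1, --b--▸ t2, --d--▸ t1
  t1 = 0 has moves stopped
  t2 = a.0 has moves --a--▸ t1
Trace ⟨bc⟩ through P, begin at {s0}:
  after b @ step 1: {s1, s2}
  after c @ step 2: {s3}
  ✓ P
Trace ⟨bc⟩ through Q, begin at {t0}:
  after b @ step 1: {t1, t2}
  after c @ step 2: ∅  — Q cannot continue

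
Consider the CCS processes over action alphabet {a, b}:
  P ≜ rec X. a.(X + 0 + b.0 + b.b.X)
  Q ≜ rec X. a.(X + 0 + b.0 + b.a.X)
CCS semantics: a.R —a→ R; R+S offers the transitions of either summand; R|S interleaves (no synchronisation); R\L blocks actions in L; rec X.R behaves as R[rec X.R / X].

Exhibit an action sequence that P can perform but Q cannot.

Reachable graph of P (4 states):
  p0 = rec X. a.(X + 0 + b.0 + b.b.X) :: --a--▸ p1
  p1 = (rec X. a.(X + 0 + b.0 + b.b.X)) + 0 + b.0 + b.b.(rec X. a.(X + 0 + b.0 + b.b.X)) :: --a--▸ p1, --b--▸ p2, --b--▸ p3
  p2 = 0 :: (no moves)
  p3 = b.(rec X. a.(X + 0 + b.0 + b.b.X)) :: --b--▸ p0
Reachable graph of Q (4 states):
  q0 = rec X. a.(X + 0 + b.0 + b.a.X) :: --a--▸ q1
  q1 = (rec X. a.(X + 0 + b.0 + b.a.X)) + 0 + b.0 + b.a.(rec X. a.(X + 0 + b.0 + b.a.X)) :: --a--▸ q1, --b--▸ q2, --b--▸ q3
  q2 = 0 :: (no moves)
  q3 = a.(rec X. a.(X + 0 + b.0 + b.a.X)) :: --a--▸ q0
Executing abb from P (initial set {p0}):
  [1] a ⇒ {p1}
  [2] b ⇒ {p2, p3}
  [3] b ⇒ {p0}
  P completes σ.
Executing abb from Q (initial set {q0}):
  [1] a ⇒ {q1}
  [2] b ⇒ {q2, q3}
  [3] b ⇒ no successor for Q

abb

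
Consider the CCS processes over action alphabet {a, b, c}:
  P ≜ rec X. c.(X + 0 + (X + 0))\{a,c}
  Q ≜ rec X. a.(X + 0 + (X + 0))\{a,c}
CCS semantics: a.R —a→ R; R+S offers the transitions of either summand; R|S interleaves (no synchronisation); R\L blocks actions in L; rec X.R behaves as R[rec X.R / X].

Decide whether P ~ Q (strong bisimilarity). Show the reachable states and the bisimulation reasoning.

NO

P's transition system — 2 states:
  p0 = rec X. c.(X + 0 + (X + 0))\{a,c} has moves =c=> p1
  p1 = ((rec X. c.(X + 0 + (X + 0))\{a,c}) + 0 + ((rec X. c.(X + 0 + (X + 0))\{a,c}) + 0))\{a,c} has moves deadlocked
Q's transition system — 2 states:
  q0 = rec X. a.(X + 0 + (X + 0))\{a,c} has moves =a=> q1
  q1 = ((rec X. a.(X + 0 + (X + 0))\{a,c}) + 0 + ((rec X. a.(X + 0 + (X + 0))\{a,c}) + 0))\{a,c} has moves deadlocked
Coarsest stable partition (strong bisimilarity classes):
  B0 = {p0}
  B1 = {p1, q1}
  B2 = {q0}
p0 ∈ B0, q0 ∈ B2 → different blocks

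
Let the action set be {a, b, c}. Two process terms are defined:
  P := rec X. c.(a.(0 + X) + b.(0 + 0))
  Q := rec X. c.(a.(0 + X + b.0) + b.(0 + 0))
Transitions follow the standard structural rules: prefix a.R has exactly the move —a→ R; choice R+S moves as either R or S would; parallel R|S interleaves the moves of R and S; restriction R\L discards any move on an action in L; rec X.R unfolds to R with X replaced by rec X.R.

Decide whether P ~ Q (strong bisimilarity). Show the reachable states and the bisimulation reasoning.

not bisimilar

P's transition system — 4 states:
  u0 = rec X. c.(a.(0 + X) + b.(0 + 0)) :: =c=> u1
  u1 = a.(0 + (rec X. c.(a.(0 + X) + b.(0 + 0)))) + b.(0 + 0) :: =a=> u2, =b=> u3
  u2 = 0 + (rec X. c.(a.(0 + X) + b.(0 + 0))) :: =c=> u1
  u3 = 0 + 0 :: (no moves)
Q's transition system — 5 states:
  v0 = rec X. c.(a.(0 + X + b.0) + b.(0 + 0)) :: =c=> v1
  v1 = a.(0 + (rec X. c.(a.(0 + X + b.0) + b.(0 + 0))) + b.0) + b.(0 + 0) :: =a=> v2, =b=> v3
  v2 = 0 + (rec X. c.(a.(0 + X + b.0) + b.(0 + 0))) + b.0 :: =b=> v4, =c=> v1
  v3 = 0 + 0 :: (no moves)
  v4 = 0 :: (no moves)
Partition-refinement fixed point:
  B0 = {u0, u2}
  B1 = {u1}
  B2 = {u3, v3, v4}
  B3 = {v0}
  B4 = {v1}
  B5 = {v2}
u0 ∈ B0, v0 ∈ B3 → different blocks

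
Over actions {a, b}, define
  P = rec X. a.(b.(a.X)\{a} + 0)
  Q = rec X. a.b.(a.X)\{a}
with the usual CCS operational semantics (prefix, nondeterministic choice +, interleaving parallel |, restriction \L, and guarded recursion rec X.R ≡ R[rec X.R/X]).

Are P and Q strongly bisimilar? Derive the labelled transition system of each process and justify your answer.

LTS(P): 3 reachable states
  u0 = rec X. a.(b.(a.X)\{a} + 0) → --a--▸ u1
  u1 = b.(a.(rec X. a.(b.(a.X)\{a} + 0)))\{a} + 0 → --b--▸ u2
  u2 = (a.(rec X. a.(b.(a.X)\{a} + 0)))\{a} → deadlocked
LTS(Q): 3 reachable states
  v0 = rec X. a.b.(a.X)\{a} → --a--▸ v1
  v1 = b.(a.(rec X. a.b.(a.X)\{a}))\{a} → --b--▸ v2
  v2 = (a.(rec X. a.b.(a.X)\{a}))\{a} → deadlocked
Coarsest stable partition (strong bisimilarity classes):
  B0 = {u0, v0}
  B1 = {u1, v1}
  B2 = {u2, v2}
u0 ∈ B0, v0 ∈ B0 → same block

bisimilar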